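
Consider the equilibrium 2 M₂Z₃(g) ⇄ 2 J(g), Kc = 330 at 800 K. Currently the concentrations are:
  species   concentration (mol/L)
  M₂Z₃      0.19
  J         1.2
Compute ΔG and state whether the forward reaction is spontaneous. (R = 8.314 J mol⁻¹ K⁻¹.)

Qc = [J]² / [M₂Z₃]² = (1.2)² / (0.19)² = 39.9
ΔG = RT ln(Qc/Kc) = (8.314 J mol⁻¹ K⁻¹)(800 K) × ln(39.9/330)
   = (6.651 kJ/mol)(-2.113) = -14.1 kJ/mol
ΔG < 0, so the forward reaction is spontaneous (proceeds forward).

ΔG = -14.1 kJ/mol; the forward reaction is spontaneous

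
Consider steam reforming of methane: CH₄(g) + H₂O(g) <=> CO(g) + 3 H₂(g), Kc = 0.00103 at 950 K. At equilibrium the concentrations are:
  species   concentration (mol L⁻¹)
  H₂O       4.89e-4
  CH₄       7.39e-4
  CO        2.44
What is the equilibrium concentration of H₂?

[H₂] = 5.34e-4 mol L⁻¹

At equilibrium, Kc = [CO]·[H₂]³ / ([CH₄]·[H₂O]) = 0.00103.
(2.44)·([H₂])³ / ((7.39e-4)·(4.89e-4)) = 0.00103
[H₂]³ = 1.53e-10 ⇒ [H₂] = 5.34e-4 mol L⁻¹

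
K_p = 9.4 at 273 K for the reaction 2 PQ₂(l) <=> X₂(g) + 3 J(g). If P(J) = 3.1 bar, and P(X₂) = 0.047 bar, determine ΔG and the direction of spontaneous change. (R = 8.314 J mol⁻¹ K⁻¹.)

ΔG = -4.32 kJ/mol; the forward reaction is spontaneous

(PQ₂ is a pure liquid — omitted from Q_p.)
Q_p = P(X₂)·P(J)³ = (0.047)·(3.1)³ = 1.40
ΔG = RT ln(Q_p/K_p) = (8.314 J mol⁻¹ K⁻¹)(273 K) × ln(1.40/9.4)
   = (2.270 kJ/mol)(-1.904) = -4.32 kJ/mol
ΔG < 0, so the forward reaction is spontaneous (proceeds forward).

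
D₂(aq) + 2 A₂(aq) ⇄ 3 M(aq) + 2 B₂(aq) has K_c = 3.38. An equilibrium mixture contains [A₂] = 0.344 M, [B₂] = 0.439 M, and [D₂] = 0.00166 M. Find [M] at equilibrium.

[M] = 0.151 M

At equilibrium, K_c = [M]³·[B₂]² / ([D₂]·[A₂]²) = 3.38.
([M])³·(0.439)² / ((0.00166)·(0.344)²) = 3.38
[M]³ = 0.00345 ⇒ [M] = 0.151 M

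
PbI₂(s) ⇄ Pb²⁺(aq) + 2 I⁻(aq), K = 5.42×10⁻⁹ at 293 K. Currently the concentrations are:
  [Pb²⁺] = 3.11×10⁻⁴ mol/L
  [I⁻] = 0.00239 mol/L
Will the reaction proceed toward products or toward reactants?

(PbI₂ is a pure solid — omitted from Q.)
Q = [Pb²⁺]·[I⁻]² = (3.11×10⁻⁴)·(0.00239)² = 1.78×10⁻⁹
Q = 1.78×10⁻⁹ < K = 5.42×10⁻⁹, so the forward reaction proceeds.

forward (toward products)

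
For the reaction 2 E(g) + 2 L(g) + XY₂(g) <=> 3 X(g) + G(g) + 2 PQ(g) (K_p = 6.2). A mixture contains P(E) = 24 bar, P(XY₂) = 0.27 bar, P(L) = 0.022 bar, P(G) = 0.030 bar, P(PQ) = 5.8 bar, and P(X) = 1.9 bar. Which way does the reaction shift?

to the left

Q_p = P(X)³·P(G)·P(PQ)² / (P(E)²·P(L)²·P(XY₂)) = (1.9)³·(0.030)·(5.8)² / ((24)²·(0.022)²·(0.27)) = 92
Q_p = 92 > K_p = 6.2, so the reverse reaction proceeds.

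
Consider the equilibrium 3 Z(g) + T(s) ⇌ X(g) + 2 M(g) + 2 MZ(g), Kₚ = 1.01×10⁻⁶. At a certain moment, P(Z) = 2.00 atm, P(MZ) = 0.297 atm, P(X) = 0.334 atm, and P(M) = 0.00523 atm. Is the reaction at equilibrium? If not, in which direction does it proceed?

in the forward direction

(T is a pure solid — omitted from Qₚ.)
Qₚ = P(X)·P(M)²·P(MZ)² / P(Z)³ = (0.334)·(0.00523)²·(0.297)² / (2.00)³ = 1.01×10⁻⁷
Qₚ = 1.01×10⁻⁷ < Kₚ = 1.01×10⁻⁶, so the forward reaction proceeds.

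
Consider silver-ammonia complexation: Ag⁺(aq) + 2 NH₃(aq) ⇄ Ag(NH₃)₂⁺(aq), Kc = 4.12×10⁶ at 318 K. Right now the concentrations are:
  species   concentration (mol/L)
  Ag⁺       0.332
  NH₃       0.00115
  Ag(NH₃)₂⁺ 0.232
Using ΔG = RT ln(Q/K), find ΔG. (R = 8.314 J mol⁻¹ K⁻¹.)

ΔG = -5.43 kJ/mol

Qc = [Ag(NH₃)₂⁺] / ([Ag⁺]·[NH₃]²) = (0.232) / ((0.332)·(0.00115)²) = 5.28×10⁵
ΔG = RT ln(Qc/Kc) = (8.314 J mol⁻¹ K⁻¹)(318 K) × ln(5.28×10⁵/4.12×10⁶)
   = (2.644 kJ/mol)(-2.055) = -5.43 kJ/mol
ΔG < 0, so the forward reaction is spontaneous (proceeds forward).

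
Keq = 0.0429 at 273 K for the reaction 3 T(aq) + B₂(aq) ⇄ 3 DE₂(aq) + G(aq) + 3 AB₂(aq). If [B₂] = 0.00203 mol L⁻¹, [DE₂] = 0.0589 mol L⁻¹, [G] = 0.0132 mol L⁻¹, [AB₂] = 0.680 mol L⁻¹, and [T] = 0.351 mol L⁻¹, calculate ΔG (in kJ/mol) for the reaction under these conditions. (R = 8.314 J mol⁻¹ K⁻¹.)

ΔG = -3.38 kJ/mol

Q = [DE₂]³·[G]·[AB₂]³ / ([T]³·[B₂]) = (0.0589)³·(0.0132)·(0.680)³ / ((0.351)³·(0.00203)) = 0.00966
ΔG = RT ln(Q/Keq) = (8.314 J mol⁻¹ K⁻¹)(273 K) × ln(0.00966/0.0429)
   = (2.270 kJ/mol)(-1.491) = -3.38 kJ/mol
ΔG < 0, so the forward reaction is spontaneous (proceeds forward).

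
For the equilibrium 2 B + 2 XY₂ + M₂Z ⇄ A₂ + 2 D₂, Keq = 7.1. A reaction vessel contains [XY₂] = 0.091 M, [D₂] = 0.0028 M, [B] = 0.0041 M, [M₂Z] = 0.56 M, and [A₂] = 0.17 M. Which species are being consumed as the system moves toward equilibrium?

Q = [A₂]·[D₂]² / ([B]²·[XY₂]²·[M₂Z]) = (0.17)·(0.0028)² / ((0.0041)²·(0.091)²·(0.56)) = 17
Q = 17 > Keq = 7.1: net reverse reaction.

A₂, D₂ (products)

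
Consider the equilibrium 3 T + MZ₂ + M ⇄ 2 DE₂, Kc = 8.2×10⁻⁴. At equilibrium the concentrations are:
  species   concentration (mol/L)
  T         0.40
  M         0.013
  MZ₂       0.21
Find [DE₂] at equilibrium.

[DE₂] = 3.8×10⁻⁴ mol/L

At equilibrium, Kc = [DE₂]² / ([T]³·[MZ₂]·[M]) = 8.2×10⁻⁴.
([DE₂])² / ((0.40)³·(0.21)·(0.013)) = 8.2×10⁻⁴
[DE₂]² = 1.43×10⁻⁷ ⇒ [DE₂] = 3.8×10⁻⁴ mol/L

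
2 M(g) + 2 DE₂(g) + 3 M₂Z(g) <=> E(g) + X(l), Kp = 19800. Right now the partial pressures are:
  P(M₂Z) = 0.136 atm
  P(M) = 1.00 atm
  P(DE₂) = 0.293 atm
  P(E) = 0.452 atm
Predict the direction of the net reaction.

forward (toward products)

(X is a pure liquid — omitted from Qp.)
Qp = P(E) / (P(M)²·P(DE₂)²·P(M₂Z)³) = (0.452) / ((1.00)²·(0.293)²·(0.136)³) = 2090
Qp = 2090 < Kp = 19800, so the forward reaction proceeds.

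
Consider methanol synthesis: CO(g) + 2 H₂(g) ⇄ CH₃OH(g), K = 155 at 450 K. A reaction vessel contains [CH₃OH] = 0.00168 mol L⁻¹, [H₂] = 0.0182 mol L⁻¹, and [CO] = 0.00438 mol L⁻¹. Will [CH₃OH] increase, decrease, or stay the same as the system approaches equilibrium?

decrease

Q = [CH₃OH] / ([CO]·[H₂]²) = (0.00168) / ((0.00438)·(0.0182)²) = 1160
Q = 1160 > K = 155: net reverse reaction.
CH₃OH is a product, so it decreases.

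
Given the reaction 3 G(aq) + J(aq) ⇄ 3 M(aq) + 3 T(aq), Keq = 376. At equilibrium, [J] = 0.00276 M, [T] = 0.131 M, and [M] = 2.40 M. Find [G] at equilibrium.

[G] = 0.311 M

At equilibrium, Keq = [M]³·[T]³ / ([G]³·[J]) = 376.
(2.40)³·(0.131)³ / (([G])³·(0.00276)) = 376
[G]³ = 0.0299 ⇒ [G] = 0.311 M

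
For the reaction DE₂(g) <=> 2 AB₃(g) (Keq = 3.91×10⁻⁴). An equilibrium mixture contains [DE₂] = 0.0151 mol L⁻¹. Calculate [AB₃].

[AB₃] = 0.00243 mol L⁻¹

At equilibrium, Keq = [AB₃]² / [DE₂] = 3.91×10⁻⁴.
([AB₃])² / (0.0151) = 3.91×10⁻⁴
[AB₃]² = 5.90×10⁻⁶ ⇒ [AB₃] = 0.00243 mol L⁻¹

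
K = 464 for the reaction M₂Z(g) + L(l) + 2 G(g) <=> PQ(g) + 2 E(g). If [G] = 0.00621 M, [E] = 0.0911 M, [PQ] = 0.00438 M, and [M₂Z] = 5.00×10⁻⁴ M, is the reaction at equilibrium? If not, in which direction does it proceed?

reverse (toward reactants)

(L is a pure liquid — omitted from Q.)
Q = [PQ]·[E]² / ([M₂Z]·[G]²) = (0.00438)·(0.0911)² / ((5.00×10⁻⁴)·(0.00621)²) = 1890
Q = 1890 > K = 464, so the reverse reaction proceeds.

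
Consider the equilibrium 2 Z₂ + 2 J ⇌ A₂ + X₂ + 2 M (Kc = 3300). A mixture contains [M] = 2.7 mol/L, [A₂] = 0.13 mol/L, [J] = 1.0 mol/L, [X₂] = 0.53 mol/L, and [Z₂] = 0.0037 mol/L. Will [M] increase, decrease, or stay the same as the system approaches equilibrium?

decrease

Qc = [A₂]·[X₂]·[M]² / ([Z₂]²·[J]²) = (0.13)·(0.53)·(2.7)² / ((0.0037)²·(1.0)²) = 37000
Qc = 37000 > Kc = 3300: net reverse reaction.
M is a product, so it decreases.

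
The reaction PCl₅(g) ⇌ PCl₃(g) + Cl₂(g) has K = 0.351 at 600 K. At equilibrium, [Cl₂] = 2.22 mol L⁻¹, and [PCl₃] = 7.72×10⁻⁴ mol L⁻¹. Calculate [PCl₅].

[PCl₅] = 0.00488 mol L⁻¹

At equilibrium, K = [PCl₃]·[Cl₂] / [PCl₅] = 0.351.
(7.72×10⁻⁴)·(2.22) / ([PCl₅]) = 0.351
[PCl₅] = 0.00488 mol L⁻¹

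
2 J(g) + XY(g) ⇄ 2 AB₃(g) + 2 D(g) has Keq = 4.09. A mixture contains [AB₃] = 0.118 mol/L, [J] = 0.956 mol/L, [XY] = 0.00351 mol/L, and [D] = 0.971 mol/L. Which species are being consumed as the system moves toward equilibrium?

none (at equilibrium)

Q = [AB₃]²·[D]² / ([J]²·[XY]) = (0.118)²·(0.971)² / ((0.956)²·(0.00351)) = 4.09
Q = 4.09 = Keq; the system is at equilibrium.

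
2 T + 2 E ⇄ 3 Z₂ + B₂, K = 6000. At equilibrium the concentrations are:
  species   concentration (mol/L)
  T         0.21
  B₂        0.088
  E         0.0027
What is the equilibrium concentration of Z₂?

[Z₂] = 0.28 mol/L

At equilibrium, K = [Z₂]³·[B₂] / ([T]²·[E]²) = 6000.
([Z₂])³·(0.088) / ((0.21)²·(0.0027)²) = 6000
[Z₂]³ = 0.0219 ⇒ [Z₂] = 0.28 mol/L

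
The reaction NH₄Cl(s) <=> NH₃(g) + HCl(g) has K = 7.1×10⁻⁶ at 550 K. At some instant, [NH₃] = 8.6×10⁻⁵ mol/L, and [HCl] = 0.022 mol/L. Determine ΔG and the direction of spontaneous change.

ΔG = -6.05 kJ/mol; the forward reaction is spontaneous

(NH₄Cl is a pure solid — omitted from Q.)
Q = [NH₃]·[HCl] = (8.6×10⁻⁵)·(0.022) = 1.89×10⁻⁶
ΔG = RT ln(Q/K) = (8.314 J mol⁻¹ K⁻¹)(550 K) × ln(1.89×10⁻⁶/7.1×10⁻⁶)
   = (4.573 kJ/mol)(-1.324) = -6.05 kJ/mol
ΔG < 0, so the forward reaction is spontaneous (proceeds forward).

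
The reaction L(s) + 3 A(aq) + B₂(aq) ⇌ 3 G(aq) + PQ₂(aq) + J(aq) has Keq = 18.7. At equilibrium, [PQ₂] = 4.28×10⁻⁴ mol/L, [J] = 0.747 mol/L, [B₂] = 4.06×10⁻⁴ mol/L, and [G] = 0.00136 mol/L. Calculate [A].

[A] = 4.73×10⁻⁴ mol/L

(L is a pure solid — omitted from Keq.)
At equilibrium, Keq = [G]³·[PQ₂]·[J] / ([A]³·[B₂]) = 18.7.
(0.00136)³·(4.28×10⁻⁴)·(0.747) / (([A])³·(4.06×10⁻⁴)) = 18.7
[A]³ = 1.06×10⁻¹⁰ ⇒ [A] = 4.73×10⁻⁴ mol/L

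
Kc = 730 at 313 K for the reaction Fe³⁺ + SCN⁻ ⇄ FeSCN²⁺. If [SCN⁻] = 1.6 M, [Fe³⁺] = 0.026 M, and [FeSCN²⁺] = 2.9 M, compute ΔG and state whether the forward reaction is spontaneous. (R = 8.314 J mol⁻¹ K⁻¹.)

ΔG = -6.11 kJ/mol; the forward reaction is spontaneous

Qc = [FeSCN²⁺] / ([Fe³⁺]·[SCN⁻]) = (2.9) / ((0.026)·(1.6)) = 69.7
ΔG = RT ln(Qc/Kc) = (8.314 J mol⁻¹ K⁻¹)(313 K) × ln(69.7/730)
   = (2.602 kJ/mol)(-2.349) = -6.11 kJ/mol
ΔG < 0, so the forward reaction is spontaneous (proceeds forward).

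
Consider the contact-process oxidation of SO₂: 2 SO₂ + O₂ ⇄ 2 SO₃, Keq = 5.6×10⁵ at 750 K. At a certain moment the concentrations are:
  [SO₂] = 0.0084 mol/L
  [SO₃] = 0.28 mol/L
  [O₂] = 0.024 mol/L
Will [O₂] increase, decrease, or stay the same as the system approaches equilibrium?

decrease

Q = [SO₃]² / ([SO₂]²·[O₂]) = (0.28)² / ((0.0084)²·(0.024)) = 46000
Q = 46000 < Keq = 5.6×10⁵: net forward reaction.
O₂ is a reactant, so it decreases.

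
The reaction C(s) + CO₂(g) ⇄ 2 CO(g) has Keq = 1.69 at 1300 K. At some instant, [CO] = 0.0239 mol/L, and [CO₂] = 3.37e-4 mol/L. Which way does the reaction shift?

(C is a pure solid — omitted from Q.)
Q = [CO]² / [CO₂] = (0.0239)² / (3.37e-4) = 1.69
Q = 1.69 = Keq, so the system is already at equilibrium.

no net change (already at equilibrium)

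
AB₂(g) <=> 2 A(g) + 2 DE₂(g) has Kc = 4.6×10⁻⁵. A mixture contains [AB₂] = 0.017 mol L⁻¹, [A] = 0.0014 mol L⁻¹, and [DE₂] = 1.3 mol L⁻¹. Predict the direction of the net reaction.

Qc = [A]²·[DE₂]² / [AB₂] = (0.0014)²·(1.3)² / (0.017) = 1.9×10⁻⁴
Qc = 1.9×10⁻⁴ > Kc = 4.6×10⁻⁵, so the reverse reaction proceeds.

in the reverse direction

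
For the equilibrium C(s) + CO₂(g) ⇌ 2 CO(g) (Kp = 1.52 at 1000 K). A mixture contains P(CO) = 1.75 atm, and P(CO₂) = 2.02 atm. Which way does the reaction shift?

(C is a pure solid — omitted from Qp.)
Qp = P(CO)² / P(CO₂) = (1.75)² / (2.02) = 1.52
Qp = 1.52 = Kp, so the system is already at equilibrium.

at equilibrium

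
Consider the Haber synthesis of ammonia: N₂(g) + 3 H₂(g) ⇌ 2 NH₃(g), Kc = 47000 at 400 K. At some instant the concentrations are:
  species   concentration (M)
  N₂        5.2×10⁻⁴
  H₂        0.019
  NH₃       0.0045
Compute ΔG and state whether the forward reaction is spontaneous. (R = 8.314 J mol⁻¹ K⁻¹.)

ΔG = -7.03 kJ/mol; the forward reaction is spontaneous

Qc = [NH₃]² / ([N₂]·[H₂]³) = (0.0045)² / ((5.2×10⁻⁴)·(0.019)³) = 5680
ΔG = RT ln(Qc/Kc) = (8.314 J mol⁻¹ K⁻¹)(400 K) × ln(5680/47000)
   = (3.326 kJ/mol)(-2.113) = -7.03 kJ/mol
ΔG < 0, so the forward reaction is spontaneous (proceeds forward).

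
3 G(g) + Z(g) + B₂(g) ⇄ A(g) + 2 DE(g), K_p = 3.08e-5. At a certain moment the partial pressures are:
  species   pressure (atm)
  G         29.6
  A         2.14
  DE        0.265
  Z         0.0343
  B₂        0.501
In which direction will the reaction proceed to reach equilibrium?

Q_p = P(A)·P(DE)² / (P(G)³·P(Z)·P(B₂)) = (2.14)·(0.265)² / ((29.6)³·(0.0343)·(0.501)) = 3.37e-4
Q_p = 3.37e-4 > K_p = 3.08e-5, so the reverse reaction proceeds.

reverse (toward reactants)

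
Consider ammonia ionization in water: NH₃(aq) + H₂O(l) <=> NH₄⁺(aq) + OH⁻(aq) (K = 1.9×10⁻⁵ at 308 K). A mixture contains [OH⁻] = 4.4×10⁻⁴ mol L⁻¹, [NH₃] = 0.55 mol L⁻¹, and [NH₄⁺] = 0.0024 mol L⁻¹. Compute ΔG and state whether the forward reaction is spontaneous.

ΔG = -5.87 kJ/mol; the forward reaction is spontaneous

(H₂O is a pure liquid — omitted from Q.)
Q = [NH₄⁺]·[OH⁻] / [NH₃] = (0.0024)·(4.4×10⁻⁴) / (0.55) = 1.92×10⁻⁶
ΔG = RT ln(Q/K) = (8.314 J mol⁻¹ K⁻¹)(308 K) × ln(1.92×10⁻⁶/1.9×10⁻⁵)
   = (2.561 kJ/mol)(-2.292) = -5.87 kJ/mol
ΔG < 0, so the forward reaction is spontaneous (proceeds forward).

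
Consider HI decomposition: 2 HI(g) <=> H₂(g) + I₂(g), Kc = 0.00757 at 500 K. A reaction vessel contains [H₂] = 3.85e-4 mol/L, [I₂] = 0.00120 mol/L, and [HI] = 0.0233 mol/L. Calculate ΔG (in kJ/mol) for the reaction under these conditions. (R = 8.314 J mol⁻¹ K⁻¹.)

Qc = [H₂]·[I₂] / [HI]² = (3.85e-4)·(0.00120) / (0.0233)² = 8.51e-4
ΔG = RT ln(Qc/Kc) = (8.314 J mol⁻¹ K⁻¹)(500 K) × ln(8.51e-4/0.00757)
   = (4.157 kJ/mol)(-2.186) = -9.09 kJ/mol
ΔG < 0, so the forward reaction is spontaneous (proceeds forward).

ΔG = -9.09 kJ/mol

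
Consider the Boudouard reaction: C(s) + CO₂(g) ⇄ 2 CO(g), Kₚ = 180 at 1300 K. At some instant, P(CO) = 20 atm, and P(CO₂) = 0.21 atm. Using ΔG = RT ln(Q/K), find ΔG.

ΔG = 25.5 kJ/mol

(C is a pure solid — omitted from Qₚ.)
Qₚ = P(CO)² / P(CO₂) = (20)² / (0.21) = 1900
ΔG = RT ln(Qₚ/Kₚ) = (8.314 J mol⁻¹ K⁻¹)(1300 K) × ln(1900/180)
   = (10.81 kJ/mol)(2.357) = 25.5 kJ/mol
ΔG > 0, so the forward reaction is non-spontaneous (proceeds in reverse).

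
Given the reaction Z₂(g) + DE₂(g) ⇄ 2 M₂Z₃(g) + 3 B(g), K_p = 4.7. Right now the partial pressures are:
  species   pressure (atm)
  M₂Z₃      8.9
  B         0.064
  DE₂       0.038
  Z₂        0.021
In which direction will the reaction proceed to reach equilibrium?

Q_p = P(M₂Z₃)²·P(B)³ / (P(Z₂)·P(DE₂)) = (8.9)²·(0.064)³ / ((0.021)·(0.038)) = 26
Q_p = 26 > K_p = 4.7, so the reverse reaction proceeds.

to the left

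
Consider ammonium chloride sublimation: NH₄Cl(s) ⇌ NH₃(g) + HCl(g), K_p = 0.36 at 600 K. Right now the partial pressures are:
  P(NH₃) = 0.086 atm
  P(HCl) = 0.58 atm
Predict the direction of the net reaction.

(NH₄Cl is a pure solid — omitted from Q_p.)
Q_p = P(NH₃)·P(HCl) = (0.086)·(0.58) = 0.050
Q_p = 0.050 < K_p = 0.36, so the forward reaction proceeds.

toward products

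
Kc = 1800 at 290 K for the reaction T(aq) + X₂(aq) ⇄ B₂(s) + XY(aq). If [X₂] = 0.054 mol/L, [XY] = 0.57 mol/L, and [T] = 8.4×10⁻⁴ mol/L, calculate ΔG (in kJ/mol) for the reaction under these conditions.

(B₂ is a pure solid — omitted from Qc.)
Qc = [XY] / ([T]·[X₂]) = (0.57) / ((8.4×10⁻⁴)·(0.054)) = 12600
ΔG = RT ln(Qc/Kc) = (8.314 J mol⁻¹ K⁻¹)(290 K) × ln(12600/1800)
   = (2.411 kJ/mol)(1.946) = 4.69 kJ/mol
ΔG > 0, so the forward reaction is non-spontaneous (proceeds in reverse).

ΔG = 4.69 kJ/mol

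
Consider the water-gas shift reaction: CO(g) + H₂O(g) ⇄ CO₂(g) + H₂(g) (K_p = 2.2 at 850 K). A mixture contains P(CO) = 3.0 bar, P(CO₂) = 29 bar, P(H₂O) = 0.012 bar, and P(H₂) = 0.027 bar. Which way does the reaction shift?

toward reactants

Q_p = P(CO₂)·P(H₂) / (P(CO)·P(H₂O)) = (29)·(0.027) / ((3.0)·(0.012)) = 22
Q_p = 22 > K_p = 2.2, so the reverse reaction proceeds.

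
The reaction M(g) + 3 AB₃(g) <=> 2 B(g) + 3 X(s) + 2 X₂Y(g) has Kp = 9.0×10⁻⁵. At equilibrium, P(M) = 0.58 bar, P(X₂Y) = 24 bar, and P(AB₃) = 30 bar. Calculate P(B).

(X is a pure solid — omitted from Kp.)
At equilibrium, Kp = P(B)²·P(X₂Y)² / (P(M)·P(AB₃)³) = 9.0×10⁻⁵.
(P(B))²·(24)² / ((0.58)·(30)³) = 9.0×10⁻⁵
P(B)² = 0.00245 ⇒ P(B) = 0.049 bar

P(B) = 0.049 bar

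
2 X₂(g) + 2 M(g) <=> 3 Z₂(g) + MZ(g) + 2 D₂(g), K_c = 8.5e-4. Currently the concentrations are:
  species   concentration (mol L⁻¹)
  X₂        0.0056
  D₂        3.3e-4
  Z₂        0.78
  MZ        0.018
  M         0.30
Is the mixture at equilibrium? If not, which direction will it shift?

no; Q < K, reaction proceeds forward

Q_c = [Z₂]³·[MZ]·[D₂]² / ([X₂]²·[M]²) = (0.78)³·(0.018)·(3.3e-4)² / ((0.0056)²·(0.30)²) = 3.3e-4
Q_c = 3.3e-4 < K_c = 8.5e-4: net forward reaction.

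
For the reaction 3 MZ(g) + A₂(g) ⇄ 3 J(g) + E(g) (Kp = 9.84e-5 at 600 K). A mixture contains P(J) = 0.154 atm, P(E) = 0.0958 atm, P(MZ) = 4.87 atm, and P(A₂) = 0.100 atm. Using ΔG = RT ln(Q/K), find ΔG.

ΔG = -5.88 kJ/mol

Qp = P(J)³·P(E) / (P(MZ)³·P(A₂)) = (0.154)³·(0.0958) / ((4.87)³·(0.100)) = 3.03e-5
ΔG = RT ln(Qp/Kp) = (8.314 J mol⁻¹ K⁻¹)(600 K) × ln(3.03e-5/9.84e-5)
   = (4.988 kJ/mol)(-1.178) = -5.88 kJ/mol
ΔG < 0, so the forward reaction is spontaneous (proceeds forward).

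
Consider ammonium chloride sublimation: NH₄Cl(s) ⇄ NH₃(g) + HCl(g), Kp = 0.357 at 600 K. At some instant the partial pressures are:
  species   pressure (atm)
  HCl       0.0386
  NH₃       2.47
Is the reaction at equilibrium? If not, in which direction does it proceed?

toward products

(NH₄Cl is a pure solid — omitted from Qp.)
Qp = P(NH₃)·P(HCl) = (2.47)·(0.0386) = 0.0953
Qp = 0.0953 < Kp = 0.357, so the forward reaction proceeds.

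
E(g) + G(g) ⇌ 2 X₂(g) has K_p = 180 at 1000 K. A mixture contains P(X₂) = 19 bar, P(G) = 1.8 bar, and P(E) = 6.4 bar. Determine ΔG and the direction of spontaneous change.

ΔG = -14.5 kJ/mol; the forward reaction is spontaneous

Q_p = P(X₂)² / (P(E)·P(G)) = (19)² / ((6.4)·(1.8)) = 31.3
ΔG = RT ln(Q_p/K_p) = (8.314 J mol⁻¹ K⁻¹)(1000 K) × ln(31.3/180)
   = (8.314 kJ/mol)(-1.749) = -14.5 kJ/mol
ΔG < 0, so the forward reaction is spontaneous (proceeds forward).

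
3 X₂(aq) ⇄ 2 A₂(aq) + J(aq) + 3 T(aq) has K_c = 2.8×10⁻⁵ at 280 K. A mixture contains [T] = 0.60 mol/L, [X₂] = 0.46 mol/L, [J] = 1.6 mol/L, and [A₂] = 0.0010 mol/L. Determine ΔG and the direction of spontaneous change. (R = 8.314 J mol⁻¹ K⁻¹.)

ΔG = -4.81 kJ/mol; the forward reaction is spontaneous

Q_c = [A₂]²·[J]·[T]³ / [X₂]³ = (0.0010)²·(1.6)·(0.60)³ / (0.46)³ = 3.55×10⁻⁶
ΔG = RT ln(Q_c/K_c) = (8.314 J mol⁻¹ K⁻¹)(280 K) × ln(3.55×10⁻⁶/2.8×10⁻⁵)
   = (2.328 kJ/mol)(-2.065) = -4.81 kJ/mol
ΔG < 0, so the forward reaction is spontaneous (proceeds forward).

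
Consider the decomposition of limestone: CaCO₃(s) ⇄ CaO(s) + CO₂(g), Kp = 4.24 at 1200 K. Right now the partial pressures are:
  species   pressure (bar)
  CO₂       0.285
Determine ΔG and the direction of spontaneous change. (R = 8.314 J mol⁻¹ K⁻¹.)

ΔG = -26.9 kJ/mol; the forward reaction is spontaneous

(CaCO₃, CaO are pure solids — omitted from Qp.)
Qp = P(CO₂) = 0.285
ΔG = RT ln(Qp/Kp) = (8.314 J mol⁻¹ K⁻¹)(1200 K) × ln(0.285/4.24)
   = (9.977 kJ/mol)(-2.700) = -26.9 kJ/mol
ΔG < 0, so the forward reaction is spontaneous (proceeds forward).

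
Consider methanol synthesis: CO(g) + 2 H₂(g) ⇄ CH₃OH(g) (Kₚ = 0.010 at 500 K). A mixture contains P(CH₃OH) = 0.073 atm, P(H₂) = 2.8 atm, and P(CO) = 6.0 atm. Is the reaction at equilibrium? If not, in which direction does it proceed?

to the right

Qₚ = P(CH₃OH) / (P(CO)·P(H₂)²) = (0.073) / ((6.0)·(2.8)²) = 0.0016
Qₚ = 0.0016 < Kₚ = 0.010, so the forward reaction proceeds.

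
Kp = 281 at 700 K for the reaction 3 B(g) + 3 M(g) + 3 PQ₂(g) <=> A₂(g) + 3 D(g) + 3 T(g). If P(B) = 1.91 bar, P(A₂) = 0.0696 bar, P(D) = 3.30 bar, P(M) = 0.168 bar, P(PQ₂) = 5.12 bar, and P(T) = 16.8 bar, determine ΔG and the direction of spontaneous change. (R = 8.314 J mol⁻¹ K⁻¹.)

Qp = P(A₂)·P(D)³·P(T)³ / (P(B)³·P(M)³·P(PQ₂)³) = (0.0696)·(3.30)³·(16.8)³ / ((1.91)³·(0.168)³·(5.12)³) = 2670
ΔG = RT ln(Qp/Kp) = (8.314 J mol⁻¹ K⁻¹)(700 K) × ln(2670/281)
   = (5.820 kJ/mol)(2.251) = 13.1 kJ/mol
ΔG > 0, so the forward reaction is non-spontaneous (proceeds in reverse).

ΔG = 13.1 kJ/mol; the forward reaction is non-spontaneous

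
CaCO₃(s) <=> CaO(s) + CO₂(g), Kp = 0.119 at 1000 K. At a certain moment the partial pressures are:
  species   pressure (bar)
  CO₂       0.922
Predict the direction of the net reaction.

(CaCO₃, CaO are pure solids — omitted from Qp.)
Qp = P(CO₂) = 0.922
Qp = 0.922 > Kp = 0.119, so the reverse reaction proceeds.

reverse (toward reactants)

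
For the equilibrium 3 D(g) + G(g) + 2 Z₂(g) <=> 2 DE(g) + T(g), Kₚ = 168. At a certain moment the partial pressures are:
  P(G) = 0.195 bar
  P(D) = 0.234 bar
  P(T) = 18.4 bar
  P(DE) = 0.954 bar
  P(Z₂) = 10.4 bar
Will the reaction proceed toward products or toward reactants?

in the forward direction

Qₚ = P(DE)²·P(T) / (P(D)³·P(G)·P(Z₂)²) = (0.954)²·(18.4) / ((0.234)³·(0.195)·(10.4)²) = 62.0
Qₚ = 62.0 < Kₚ = 168, so the forward reaction proceeds.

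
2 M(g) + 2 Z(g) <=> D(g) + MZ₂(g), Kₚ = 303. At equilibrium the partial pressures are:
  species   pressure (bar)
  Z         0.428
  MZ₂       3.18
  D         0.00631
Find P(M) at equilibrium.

At equilibrium, Kₚ = P(D)·P(MZ₂) / (P(M)²·P(Z)²) = 303.
(0.00631)·(3.18) / ((P(M))²·(0.428)²) = 303
P(M)² = 3.62e-4 ⇒ P(M) = 0.0190 bar

P(M) = 0.0190 bar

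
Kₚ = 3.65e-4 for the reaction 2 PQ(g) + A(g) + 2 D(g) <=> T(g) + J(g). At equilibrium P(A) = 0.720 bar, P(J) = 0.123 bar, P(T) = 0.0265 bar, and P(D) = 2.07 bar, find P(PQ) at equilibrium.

P(PQ) = 1.70 bar

At equilibrium, Kₚ = P(T)·P(J) / (P(PQ)²·P(A)·P(D)²) = 3.65e-4.
(0.0265)·(0.123) / ((P(PQ))²·(0.720)·(2.07)²) = 3.65e-4
P(PQ)² = 2.89 ⇒ P(PQ) = 1.70 bar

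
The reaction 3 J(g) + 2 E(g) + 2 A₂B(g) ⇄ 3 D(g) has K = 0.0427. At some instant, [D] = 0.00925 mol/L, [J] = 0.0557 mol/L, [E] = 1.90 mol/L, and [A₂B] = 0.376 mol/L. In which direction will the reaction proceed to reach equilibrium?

toward products

Q = [D]³ / ([J]³·[E]²·[A₂B]²) = (0.00925)³ / ((0.0557)³·(1.90)²·(0.376)²) = 0.00897
Q = 0.00897 < K = 0.0427, so the forward reaction proceeds.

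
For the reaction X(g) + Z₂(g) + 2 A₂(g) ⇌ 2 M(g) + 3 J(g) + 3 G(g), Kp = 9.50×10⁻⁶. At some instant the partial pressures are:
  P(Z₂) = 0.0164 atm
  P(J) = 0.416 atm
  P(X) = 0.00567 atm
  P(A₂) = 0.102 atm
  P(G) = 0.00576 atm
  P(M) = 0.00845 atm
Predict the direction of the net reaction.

Qp = P(M)²·P(J)³·P(G)³ / (P(X)·P(Z₂)·P(A₂)²) = (0.00845)²·(0.416)³·(0.00576)³ / ((0.00567)·(0.0164)·(0.102)²) = 1.02×10⁻⁶
Qp = 1.02×10⁻⁶ < Kp = 9.50×10⁻⁶, so the forward reaction proceeds.

forward (toward products)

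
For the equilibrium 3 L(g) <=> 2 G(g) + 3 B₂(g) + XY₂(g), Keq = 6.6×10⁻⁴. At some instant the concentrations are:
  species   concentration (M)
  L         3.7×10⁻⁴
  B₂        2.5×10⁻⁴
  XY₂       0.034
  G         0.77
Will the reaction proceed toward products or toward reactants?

to the left

Q = [G]²·[B₂]³·[XY₂] / [L]³ = (0.77)²·(2.5×10⁻⁴)³·(0.034) / (3.7×10⁻⁴)³ = 0.0062
Q = 0.0062 > Keq = 6.6×10⁻⁴, so the reverse reaction proceeds.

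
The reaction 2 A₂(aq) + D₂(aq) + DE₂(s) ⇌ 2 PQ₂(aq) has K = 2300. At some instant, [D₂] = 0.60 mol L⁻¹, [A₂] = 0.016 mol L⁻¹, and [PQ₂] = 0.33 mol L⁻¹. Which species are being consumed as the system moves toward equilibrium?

(DE₂ is a pure solid — omitted from Q.)
Q = [PQ₂]² / ([A₂]²·[D₂]) = (0.33)² / ((0.016)²·(0.60)) = 710
Q = 710 < K = 2300: net forward reaction.

A₂, D₂, DE₂ (reactants)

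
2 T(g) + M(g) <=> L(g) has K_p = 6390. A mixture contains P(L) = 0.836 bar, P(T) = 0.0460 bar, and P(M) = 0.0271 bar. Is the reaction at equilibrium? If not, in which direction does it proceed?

Q_p = P(L) / (P(T)²·P(M)) = (0.836) / ((0.0460)²·(0.0271)) = 14600
Q_p = 14600 > K_p = 6390, so the reverse reaction proceeds.

to the left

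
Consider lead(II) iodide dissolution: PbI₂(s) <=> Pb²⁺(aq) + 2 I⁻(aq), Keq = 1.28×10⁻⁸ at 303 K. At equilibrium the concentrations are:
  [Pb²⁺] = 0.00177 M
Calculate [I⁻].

(PbI₂ is a pure solid — omitted from Keq.)
At equilibrium, Keq = [Pb²⁺]·[I⁻]² = 1.28×10⁻⁸.
(0.00177)·([I⁻])² = 1.28×10⁻⁸
[I⁻]² = 7.23×10⁻⁶ ⇒ [I⁻] = 0.00269 M

[I⁻] = 0.00269 M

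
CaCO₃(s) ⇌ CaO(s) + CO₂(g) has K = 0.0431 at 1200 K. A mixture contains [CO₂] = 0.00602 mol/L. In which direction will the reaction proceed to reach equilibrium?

toward products

(CaCO₃, CaO are pure solids — omitted from Q.)
Q = [CO₂] = 0.00602
Q = 0.00602 < K = 0.0431, so the forward reaction proceeds.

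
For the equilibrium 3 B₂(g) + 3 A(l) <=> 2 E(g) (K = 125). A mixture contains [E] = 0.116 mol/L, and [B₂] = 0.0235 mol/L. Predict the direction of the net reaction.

to the left

(A is a pure liquid — omitted from Q.)
Q = [E]² / [B₂]³ = (0.116)² / (0.0235)³ = 1040
Q = 1040 > K = 125, so the reverse reaction proceeds.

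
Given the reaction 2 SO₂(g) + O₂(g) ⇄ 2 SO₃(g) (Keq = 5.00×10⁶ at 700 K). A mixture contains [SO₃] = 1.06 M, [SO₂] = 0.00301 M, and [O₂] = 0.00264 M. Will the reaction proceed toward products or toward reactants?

Q = [SO₃]² / ([SO₂]²·[O₂]) = (1.06)² / ((0.00301)²·(0.00264)) = 4.70×10⁷
Q = 4.70×10⁷ > Keq = 5.00×10⁶, so the reverse reaction proceeds.

reverse (toward reactants)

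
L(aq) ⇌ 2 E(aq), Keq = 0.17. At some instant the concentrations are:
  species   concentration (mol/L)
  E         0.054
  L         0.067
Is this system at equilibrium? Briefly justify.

Q = [E]² / [L] = (0.054)² / (0.067) = 0.044
Q = 0.044 < Keq = 0.17: net forward reaction.

no; Q < K, reaction proceeds forward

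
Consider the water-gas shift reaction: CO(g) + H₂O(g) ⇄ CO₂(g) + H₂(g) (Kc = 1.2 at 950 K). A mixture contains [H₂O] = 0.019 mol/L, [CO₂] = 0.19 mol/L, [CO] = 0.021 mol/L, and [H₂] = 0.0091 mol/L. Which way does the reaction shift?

Qc = [CO₂]·[H₂] / ([CO]·[H₂O]) = (0.19)·(0.0091) / ((0.021)·(0.019)) = 4.3
Qc = 4.3 > Kc = 1.2, so the reverse reaction proceeds.

to the left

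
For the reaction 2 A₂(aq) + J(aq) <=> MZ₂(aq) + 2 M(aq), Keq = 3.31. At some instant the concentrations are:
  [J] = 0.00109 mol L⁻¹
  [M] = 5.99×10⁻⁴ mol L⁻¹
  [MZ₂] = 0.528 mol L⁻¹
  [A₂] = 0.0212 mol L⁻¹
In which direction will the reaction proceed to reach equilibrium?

Q = [MZ₂]·[M]² / ([A₂]²·[J]) = (0.528)·(5.99×10⁻⁴)² / ((0.0212)²·(0.00109)) = 0.387
Q = 0.387 < Keq = 3.31, so the forward reaction proceeds.

forward (toward products)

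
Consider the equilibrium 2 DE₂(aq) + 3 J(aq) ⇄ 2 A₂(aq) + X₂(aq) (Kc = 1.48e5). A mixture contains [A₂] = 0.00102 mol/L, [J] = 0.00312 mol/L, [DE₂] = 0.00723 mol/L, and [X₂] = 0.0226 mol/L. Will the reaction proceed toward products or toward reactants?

Qc = [A₂]²·[X₂] / ([DE₂]²·[J]³) = (0.00102)²·(0.0226) / ((0.00723)²·(0.00312)³) = 14800
Qc = 14800 < Kc = 1.48e5, so the forward reaction proceeds.

toward products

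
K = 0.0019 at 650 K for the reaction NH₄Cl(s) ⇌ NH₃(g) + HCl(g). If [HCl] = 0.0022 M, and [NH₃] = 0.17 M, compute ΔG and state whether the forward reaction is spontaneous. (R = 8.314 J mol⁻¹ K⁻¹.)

ΔG = -8.78 kJ/mol; the forward reaction is spontaneous

(NH₄Cl is a pure solid — omitted from Q.)
Q = [NH₃]·[HCl] = (0.17)·(0.0022) = 3.74×10⁻⁴
ΔG = RT ln(Q/K) = (8.314 J mol⁻¹ K⁻¹)(650 K) × ln(3.74×10⁻⁴/0.0019)
   = (5.404 kJ/mol)(-1.625) = -8.78 kJ/mol
ΔG < 0, so the forward reaction is spontaneous (proceeds forward).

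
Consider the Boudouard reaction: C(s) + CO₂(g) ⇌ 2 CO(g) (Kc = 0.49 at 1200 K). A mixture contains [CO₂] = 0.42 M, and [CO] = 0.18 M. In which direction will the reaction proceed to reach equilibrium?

(C is a pure solid — omitted from Qc.)
Qc = [CO]² / [CO₂] = (0.18)² / (0.42) = 0.077
Qc = 0.077 < Kc = 0.49, so the forward reaction proceeds.

toward products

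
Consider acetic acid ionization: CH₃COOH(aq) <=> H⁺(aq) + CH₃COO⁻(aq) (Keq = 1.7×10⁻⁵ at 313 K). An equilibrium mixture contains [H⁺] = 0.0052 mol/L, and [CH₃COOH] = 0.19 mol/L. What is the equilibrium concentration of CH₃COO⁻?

At equilibrium, Keq = [H⁺]·[CH₃COO⁻] / [CH₃COOH] = 1.7×10⁻⁵.
(0.0052)·([CH₃COO⁻]) / (0.19) = 1.7×10⁻⁵
[CH₃COO⁻] = 6.21×10⁻⁴ = 6.2×10⁻⁴ mol/L

[CH₃COO⁻] = 6.2×10⁻⁴ mol/L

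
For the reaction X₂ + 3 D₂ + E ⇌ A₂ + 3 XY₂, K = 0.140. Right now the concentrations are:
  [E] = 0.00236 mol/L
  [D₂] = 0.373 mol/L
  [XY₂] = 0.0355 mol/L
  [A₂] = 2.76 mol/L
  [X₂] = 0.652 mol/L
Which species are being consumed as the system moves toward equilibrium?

A₂, XY₂ (products)

Q = [A₂]·[XY₂]³ / ([X₂]·[D₂]³·[E]) = (2.76)·(0.0355)³ / ((0.652)·(0.373)³·(0.00236)) = 1.55
Q = 1.55 > K = 0.140: net reverse reaction.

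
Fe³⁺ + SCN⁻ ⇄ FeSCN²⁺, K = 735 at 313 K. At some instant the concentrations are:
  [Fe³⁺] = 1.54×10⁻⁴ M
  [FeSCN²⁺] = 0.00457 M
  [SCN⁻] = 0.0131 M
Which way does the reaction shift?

in the reverse direction

Q = [FeSCN²⁺] / ([Fe³⁺]·[SCN⁻]) = (0.00457) / ((1.54×10⁻⁴)·(0.0131)) = 2270
Q = 2270 > K = 735, so the reverse reaction proceeds.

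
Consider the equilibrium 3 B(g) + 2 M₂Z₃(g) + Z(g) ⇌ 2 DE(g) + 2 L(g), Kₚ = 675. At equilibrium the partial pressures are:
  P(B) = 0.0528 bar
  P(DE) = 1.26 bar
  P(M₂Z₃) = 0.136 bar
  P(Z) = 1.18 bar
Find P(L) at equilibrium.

P(L) = 0.0370 bar

At equilibrium, Kₚ = P(DE)²·P(L)² / (P(B)³·P(M₂Z₃)²·P(Z)) = 675.
(1.26)²·(P(L))² / ((0.0528)³·(0.136)²·(1.18)) = 675
P(L)² = 0.00137 ⇒ P(L) = 0.0370 bar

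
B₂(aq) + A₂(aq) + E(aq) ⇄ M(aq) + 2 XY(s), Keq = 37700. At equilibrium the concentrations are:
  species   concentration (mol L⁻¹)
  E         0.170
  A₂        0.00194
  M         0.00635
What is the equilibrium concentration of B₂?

(XY is a pure solid — omitted from Keq.)
At equilibrium, Keq = [M] / ([B₂]·[A₂]·[E]) = 37700.
(0.00635) / (([B₂])·(0.00194)·(0.170)) = 37700
[B₂] = 5.11×10⁻⁴ mol L⁻¹

[B₂] = 5.11×10⁻⁴ mol L⁻¹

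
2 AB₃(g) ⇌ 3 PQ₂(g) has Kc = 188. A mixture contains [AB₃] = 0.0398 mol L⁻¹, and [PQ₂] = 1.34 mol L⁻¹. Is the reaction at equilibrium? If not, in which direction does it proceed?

Qc = [PQ₂]³ / [AB₃]² = (1.34)³ / (0.0398)² = 1520
Qc = 1520 > Kc = 188, so the reverse reaction proceeds.

reverse (toward reactants)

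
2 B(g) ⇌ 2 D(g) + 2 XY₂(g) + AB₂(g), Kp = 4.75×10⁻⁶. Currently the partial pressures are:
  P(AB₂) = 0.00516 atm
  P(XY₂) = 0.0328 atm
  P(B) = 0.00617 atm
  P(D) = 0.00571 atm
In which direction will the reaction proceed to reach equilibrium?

at equilibrium

Qp = P(D)²·P(XY₂)²·P(AB₂) / P(B)² = (0.00571)²·(0.0328)²·(0.00516) / (0.00617)² = 4.75×10⁻⁶
Qp = 4.75×10⁻⁶ = Kp, so the system is already at equilibrium.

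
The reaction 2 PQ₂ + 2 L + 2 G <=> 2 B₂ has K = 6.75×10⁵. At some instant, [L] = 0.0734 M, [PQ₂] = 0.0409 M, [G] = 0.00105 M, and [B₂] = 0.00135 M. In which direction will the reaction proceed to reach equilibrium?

toward products

Q = [B₂]² / ([PQ₂]²·[L]²·[G]²) = (0.00135)² / ((0.0409)²·(0.0734)²·(0.00105)²) = 1.83×10⁵
Q = 1.83×10⁵ < K = 6.75×10⁵, so the forward reaction proceeds.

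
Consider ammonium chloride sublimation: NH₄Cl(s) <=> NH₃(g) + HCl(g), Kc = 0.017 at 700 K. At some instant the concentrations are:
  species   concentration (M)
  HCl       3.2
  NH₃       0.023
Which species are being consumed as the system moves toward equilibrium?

(NH₄Cl is a pure solid — omitted from Qc.)
Qc = [NH₃]·[HCl] = (0.023)·(3.2) = 0.074
Qc = 0.074 > Kc = 0.017: net reverse reaction.

NH₃, HCl (products)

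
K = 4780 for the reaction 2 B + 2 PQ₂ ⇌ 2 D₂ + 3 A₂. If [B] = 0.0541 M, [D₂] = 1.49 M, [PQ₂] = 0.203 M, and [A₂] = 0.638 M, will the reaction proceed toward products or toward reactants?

Q = [D₂]²·[A₂]³ / ([B]²·[PQ₂]²) = (1.49)²·(0.638)³ / ((0.0541)²·(0.203)²) = 4780
Q = 4780 = K, so the system is already at equilibrium.

at equilibrium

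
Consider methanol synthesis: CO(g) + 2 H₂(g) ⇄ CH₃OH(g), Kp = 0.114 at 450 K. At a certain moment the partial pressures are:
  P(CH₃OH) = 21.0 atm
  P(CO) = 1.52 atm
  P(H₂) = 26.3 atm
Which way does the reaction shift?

Qp = P(CH₃OH) / (P(CO)·P(H₂)²) = (21.0) / ((1.52)·(26.3)²) = 0.0200
Qp = 0.0200 < Kp = 0.114, so the forward reaction proceeds.

forward (toward products)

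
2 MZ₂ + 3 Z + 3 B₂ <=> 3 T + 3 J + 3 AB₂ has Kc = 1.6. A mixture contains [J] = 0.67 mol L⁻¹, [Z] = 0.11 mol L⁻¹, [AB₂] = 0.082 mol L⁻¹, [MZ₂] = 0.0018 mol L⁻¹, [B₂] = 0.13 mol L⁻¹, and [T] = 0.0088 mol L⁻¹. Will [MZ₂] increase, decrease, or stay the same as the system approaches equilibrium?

Qc = [T]³·[J]³·[AB₂]³ / ([MZ₂]²·[Z]³·[B₂]³) = (0.0088)³·(0.67)³·(0.082)³ / ((0.0018)²·(0.11)³·(0.13)³) = 12
Qc = 12 > Kc = 1.6: net reverse reaction.
MZ₂ is a reactant, so it increases.

increase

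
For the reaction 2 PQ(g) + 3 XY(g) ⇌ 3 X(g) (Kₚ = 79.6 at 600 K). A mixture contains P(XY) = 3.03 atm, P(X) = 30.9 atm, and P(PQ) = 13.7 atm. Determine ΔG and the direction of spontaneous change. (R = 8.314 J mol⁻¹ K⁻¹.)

Qₚ = P(X)³ / (P(PQ)²·P(XY)³) = (30.9)³ / ((13.7)²·(3.03)³) = 5.65
ΔG = RT ln(Qₚ/Kₚ) = (8.314 J mol⁻¹ K⁻¹)(600 K) × ln(5.65/79.6)
   = (4.988 kJ/mol)(-2.645) = -13.2 kJ/mol
ΔG < 0, so the forward reaction is spontaneous (proceeds forward).

ΔG = -13.2 kJ/mol; the forward reaction is spontaneous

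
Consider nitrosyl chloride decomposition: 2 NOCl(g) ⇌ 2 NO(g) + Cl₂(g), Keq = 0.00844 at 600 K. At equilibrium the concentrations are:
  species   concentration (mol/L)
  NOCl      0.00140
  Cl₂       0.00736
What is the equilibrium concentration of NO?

At equilibrium, Keq = [NO]²·[Cl₂] / [NOCl]² = 0.00844.
([NO])²·(0.00736) / (0.00140)² = 0.00844
[NO]² = 2.25×10⁻⁶ ⇒ [NO] = 0.00150 mol/L

[NO] = 0.00150 mol/L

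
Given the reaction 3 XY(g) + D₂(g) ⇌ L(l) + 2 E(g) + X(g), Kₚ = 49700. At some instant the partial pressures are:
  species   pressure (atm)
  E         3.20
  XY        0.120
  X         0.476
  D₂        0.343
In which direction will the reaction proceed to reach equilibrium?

forward (toward products)

(L is a pure liquid — omitted from Qₚ.)
Qₚ = P(E)²·P(X) / (P(XY)³·P(D₂)) = (3.20)²·(0.476) / ((0.120)³·(0.343)) = 8220
Qₚ = 8220 < Kₚ = 49700, so the forward reaction proceeds.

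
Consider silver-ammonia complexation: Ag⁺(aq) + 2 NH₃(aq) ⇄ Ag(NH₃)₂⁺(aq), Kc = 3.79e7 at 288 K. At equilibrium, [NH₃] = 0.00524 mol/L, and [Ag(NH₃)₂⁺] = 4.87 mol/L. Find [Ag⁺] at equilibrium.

[Ag⁺] = 0.00468 mol/L

At equilibrium, Kc = [Ag(NH₃)₂⁺] / ([Ag⁺]·[NH₃]²) = 3.79e7.
(4.87) / (([Ag⁺])·(0.00524)²) = 3.79e7
[Ag⁺] = 0.00468 mol/L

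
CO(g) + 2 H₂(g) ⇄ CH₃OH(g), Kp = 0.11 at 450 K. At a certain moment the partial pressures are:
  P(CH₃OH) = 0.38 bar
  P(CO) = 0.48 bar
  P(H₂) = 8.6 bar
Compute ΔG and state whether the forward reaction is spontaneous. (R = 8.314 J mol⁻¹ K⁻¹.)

ΔG = -8.72 kJ/mol; the forward reaction is spontaneous

Qp = P(CH₃OH) / (P(CO)·P(H₂)²) = (0.38) / ((0.48)·(8.6)²) = 0.0107
ΔG = RT ln(Qp/Kp) = (8.314 J mol⁻¹ K⁻¹)(450 K) × ln(0.0107/0.11)
   = (3.741 kJ/mol)(-2.330) = -8.72 kJ/mol
ΔG < 0, so the forward reaction is spontaneous (proceeds forward).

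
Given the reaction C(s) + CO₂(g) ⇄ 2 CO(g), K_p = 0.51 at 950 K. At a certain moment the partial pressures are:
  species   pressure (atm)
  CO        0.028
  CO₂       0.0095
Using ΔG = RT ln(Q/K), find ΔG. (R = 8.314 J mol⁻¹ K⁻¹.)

ΔG = -14.4 kJ/mol

(C is a pure solid — omitted from Q_p.)
Q_p = P(CO)² / P(CO₂) = (0.028)² / (0.0095) = 0.0825
ΔG = RT ln(Q_p/K_p) = (8.314 J mol⁻¹ K⁻¹)(950 K) × ln(0.0825/0.51)
   = (7.898 kJ/mol)(-1.822) = -14.4 kJ/mol
ΔG < 0, so the forward reaction is spontaneous (proceeds forward).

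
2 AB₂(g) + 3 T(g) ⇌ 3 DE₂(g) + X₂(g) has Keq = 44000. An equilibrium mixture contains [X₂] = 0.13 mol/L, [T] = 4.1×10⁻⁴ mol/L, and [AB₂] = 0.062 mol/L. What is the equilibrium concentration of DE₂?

At equilibrium, Keq = [DE₂]³·[X₂] / ([AB₂]²·[T]³) = 44000.
([DE₂])³·(0.13) / ((0.062)²·(4.1×10⁻⁴)³) = 44000
[DE₂]³ = 8.97×10⁻⁸ ⇒ [DE₂] = 0.0045 mol/L

[DE₂] = 0.0045 mol/L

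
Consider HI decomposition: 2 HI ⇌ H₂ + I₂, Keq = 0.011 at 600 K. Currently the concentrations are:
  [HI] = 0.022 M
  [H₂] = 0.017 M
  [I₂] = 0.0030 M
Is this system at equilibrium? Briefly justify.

Q = [H₂]·[I₂] / [HI]² = (0.017)·(0.0030) / (0.022)² = 0.11
Q = 0.11 > Keq = 0.011: net reverse reaction.

no; Q > K, reaction proceeds in reverse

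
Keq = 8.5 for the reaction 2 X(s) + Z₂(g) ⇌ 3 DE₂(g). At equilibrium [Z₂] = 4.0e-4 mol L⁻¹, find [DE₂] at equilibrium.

[DE₂] = 0.15 mol L⁻¹

(X is a pure solid — omitted from Keq.)
At equilibrium, Keq = [DE₂]³ / [Z₂] = 8.5.
([DE₂])³ / (4.0e-4) = 8.5
[DE₂]³ = 0.00340 ⇒ [DE₂] = 0.15 mol L⁻¹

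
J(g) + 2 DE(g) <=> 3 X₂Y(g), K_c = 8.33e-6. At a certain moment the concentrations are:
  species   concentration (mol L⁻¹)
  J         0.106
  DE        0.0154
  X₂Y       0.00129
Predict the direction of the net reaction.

Q_c = [X₂Y]³ / ([J]·[DE]²) = (0.00129)³ / ((0.106)·(0.0154)²) = 8.54e-5
Q_c = 8.54e-5 > K_c = 8.33e-6, so the reverse reaction proceeds.

to the left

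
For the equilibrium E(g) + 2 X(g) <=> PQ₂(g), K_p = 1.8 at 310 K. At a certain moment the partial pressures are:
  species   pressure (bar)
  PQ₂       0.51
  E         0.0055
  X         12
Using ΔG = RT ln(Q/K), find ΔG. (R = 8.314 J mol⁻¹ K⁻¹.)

ΔG = -2.65 kJ/mol

Q_p = P(PQ₂) / (P(E)·P(X)²) = (0.51) / ((0.0055)·(12)²) = 0.644
ΔG = RT ln(Q_p/K_p) = (8.314 J mol⁻¹ K⁻¹)(310 K) × ln(0.644/1.8)
   = (2.577 kJ/mol)(-1.028) = -2.65 kJ/mol
ΔG < 0, so the forward reaction is spontaneous (proceeds forward).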